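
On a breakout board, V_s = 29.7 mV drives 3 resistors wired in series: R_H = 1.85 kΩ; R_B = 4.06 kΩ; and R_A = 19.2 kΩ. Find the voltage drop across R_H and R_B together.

V ≈ 6.99 mV

Series total: ΣR = 1.85 + 4.06 + 19.2 = 25.11 kΩ.
R_{R_H..R_B} = 1.85 + 4.06 = 5.910 kΩ.
V = V_s · R/ΣR = 29.7 × 0.2354 = 6.990 mV.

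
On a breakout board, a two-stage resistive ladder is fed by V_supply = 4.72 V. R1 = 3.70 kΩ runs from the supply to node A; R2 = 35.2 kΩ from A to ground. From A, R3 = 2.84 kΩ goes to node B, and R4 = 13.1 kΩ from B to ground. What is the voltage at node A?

Node A sees R2 in parallel with the series input of stage 2, R3 + R4 = 15.94 kΩ.
R2 ‖ (R3+R4) = 10.97 kΩ.
First divider: V_A = V_supply · 10.97/(3.70 + 10.97) = 3.530 V.

V_A ≈ 3.53 V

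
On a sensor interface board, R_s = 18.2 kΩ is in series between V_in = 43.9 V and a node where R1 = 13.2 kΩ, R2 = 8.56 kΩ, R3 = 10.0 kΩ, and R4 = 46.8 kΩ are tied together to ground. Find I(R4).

I ≈ 0.140 mA

Combine the parallel branches: R_p = (1/13.2 + 1/8.56 + 1/10.0 + 1/46.8)⁻¹ = 3.185 kΩ.
V_A by voltage divider: V_A = 43.9 × 3.185/(18.2 + 3.185) = 6.539 V.
I(R4) = V_A / R4 = 6.539/46.8 = 0.1397 mA.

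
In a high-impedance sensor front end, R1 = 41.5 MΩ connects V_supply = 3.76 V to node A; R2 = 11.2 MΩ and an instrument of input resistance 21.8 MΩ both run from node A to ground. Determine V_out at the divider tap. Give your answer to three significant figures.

V_out ≈ 0.569 V

R2 ‖ R_L = (11.2 × 21.8)/(11.2 + 21.8) = 7.399 MΩ.
Voltage divider with the loaded lower leg: V_out = 3.76 × 7.399/(41.5 + 7.399) = 3.76 × 0.1513 = 0.5689 V.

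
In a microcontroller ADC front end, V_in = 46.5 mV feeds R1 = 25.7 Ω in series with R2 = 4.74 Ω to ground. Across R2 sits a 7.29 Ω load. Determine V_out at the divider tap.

R2 ‖ R_L = (4.74 × 7.29)/(4.74 + 7.29) = 2.872 Ω.
Voltage divider with the loaded lower leg: V_out = 46.5 × 2.872/(25.7 + 2.872) = 46.5 × 0.1005 = 4.675 mV.

V_out ≈ 4.67 mV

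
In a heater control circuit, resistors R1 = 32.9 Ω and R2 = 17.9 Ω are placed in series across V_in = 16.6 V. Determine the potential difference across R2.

V ≈ 5.85 V

Total series resistance ΣR = 32.9 + 17.9 = 50.80 Ω.
V = V_in · R/ΣR = 16.6 × 0.3524 = 5.849 V.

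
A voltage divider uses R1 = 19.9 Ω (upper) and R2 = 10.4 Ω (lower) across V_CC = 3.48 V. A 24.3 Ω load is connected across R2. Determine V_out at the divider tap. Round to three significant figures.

V_out ≈ 0.932 V

First combine the lower leg with the load: R2 ‖ R_L = 7.283 Ω.
Voltage divider with the loaded lower leg: V_out = 3.48 × 7.283/(19.9 + 7.283) = 3.48 × 0.2679 = 0.9324 V.
(Unloaded it would be 1.19 V; the load pulls it down.)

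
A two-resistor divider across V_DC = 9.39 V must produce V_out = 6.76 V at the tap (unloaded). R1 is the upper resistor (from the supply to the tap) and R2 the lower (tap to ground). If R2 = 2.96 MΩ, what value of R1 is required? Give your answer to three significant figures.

R1 ≈ 1.15 MΩ

Required fraction k = V_out/V_DC = 0.7199.
So R1 = R2 · (V_DC/V_out − 1) = 2.96 × (9.39/6.76 − 1) = 2.96 × 0.3891 = 1.152 MΩ.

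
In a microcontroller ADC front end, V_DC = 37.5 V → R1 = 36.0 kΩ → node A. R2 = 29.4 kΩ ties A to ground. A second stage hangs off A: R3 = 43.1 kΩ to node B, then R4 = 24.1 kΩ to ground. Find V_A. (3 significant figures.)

V_A ≈ 13.6 V

Node A sees R2 in parallel with the series input of stage 2, R3 + R4 = 67.20 kΩ.
Effective lower resistance at A: R2 ‖ 67.20 = 20.45 kΩ.
First divider: V_A = V_DC · 20.45/(36.0 + 20.45) = 13.59 V.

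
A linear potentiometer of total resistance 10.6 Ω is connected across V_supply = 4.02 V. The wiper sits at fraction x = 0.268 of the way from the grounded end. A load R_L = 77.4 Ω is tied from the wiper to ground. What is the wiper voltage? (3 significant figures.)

The pot divides into 7.759 Ω above the wiper and 2.841 Ω below.
R_L loads the lower segment: effective lower R = 2.740 Ω.
Then V_out = V_supply · 2.740/(7.759 + 2.740) = 1.049 V.

V_out ≈ 1.05 V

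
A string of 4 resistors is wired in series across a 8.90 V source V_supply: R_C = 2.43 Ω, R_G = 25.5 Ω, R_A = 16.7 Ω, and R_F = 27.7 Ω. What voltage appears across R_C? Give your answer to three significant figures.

V ≈ 0.299 V

Series total: ΣR = 2.43 + 25.5 + 16.7 + 27.7 = 72.33 Ω.
By the voltage-divider rule, V = 8.90 × 2.430/72.33 = 0.2990 V.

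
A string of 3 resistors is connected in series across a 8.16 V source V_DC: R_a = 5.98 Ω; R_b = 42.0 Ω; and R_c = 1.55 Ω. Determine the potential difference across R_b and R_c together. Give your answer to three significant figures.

V ≈ 7.17 V

ΣR = 5.98 + 42.0 + 1.55 = 49.53 Ω.
R_{R_b..R_c} = 42.0 + 1.55 = 43.55 Ω.
By the voltage-divider rule, V = 8.16 × 43.55/49.53 = 7.175 V.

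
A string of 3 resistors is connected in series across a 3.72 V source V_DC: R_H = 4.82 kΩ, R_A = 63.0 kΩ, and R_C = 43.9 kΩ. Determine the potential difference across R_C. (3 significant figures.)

V ≈ 1.46 V

Total series resistance ΣR = 4.82 + 63.0 + 43.9 = 111.7 kΩ.
V = V_DC · R/ΣR = 3.72 × 0.3929 = 1.462 V.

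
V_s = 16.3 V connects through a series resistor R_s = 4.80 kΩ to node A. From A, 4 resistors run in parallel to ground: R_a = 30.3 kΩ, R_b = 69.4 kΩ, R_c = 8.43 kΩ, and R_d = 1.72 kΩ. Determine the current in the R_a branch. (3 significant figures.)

Equivalent of the parallel group: R_p = 1.338 kΩ.
V_A by voltage divider: V_A = 16.3 × 1.338/(4.80 + 1.338) = 3.553 V.
Branch current I = V_A/R_a = 3.553/30.3 = 0.1173 mA.
(Equivalently: I_total = 2.656 mA, then current-divider fraction G_k/ΣG = 0.04416.)

I ≈ 0.117 mA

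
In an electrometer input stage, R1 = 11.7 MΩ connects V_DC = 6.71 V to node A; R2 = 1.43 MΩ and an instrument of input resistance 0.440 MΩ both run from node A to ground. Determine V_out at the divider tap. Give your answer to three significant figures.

V_out ≈ 0.188 V

R2 ‖ R_L = (1.43 × 0.440)/(1.43 + 0.440) = 0.3365 MΩ.
Voltage divider with the loaded lower leg: V_out = 6.71 × 0.3365/(11.7 + 0.3365) = 6.71 × 0.02795 = 0.1876 V.
(Unloaded it would be 0.731 V; the load pulls it down.)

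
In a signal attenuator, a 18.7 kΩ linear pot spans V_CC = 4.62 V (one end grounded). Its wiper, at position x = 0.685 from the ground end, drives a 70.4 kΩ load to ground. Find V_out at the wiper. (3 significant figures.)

Split the track: R_lower = x·R_p = 12.81 kΩ, R_upper = (1−x)·R_p = 5.890 kΩ.
R_L loads the lower segment: effective lower R = 10.84 kΩ.
Loaded-divider output: V_out = 4.62 × 0.6479 = 2.993 V.

V_out ≈ 2.99 V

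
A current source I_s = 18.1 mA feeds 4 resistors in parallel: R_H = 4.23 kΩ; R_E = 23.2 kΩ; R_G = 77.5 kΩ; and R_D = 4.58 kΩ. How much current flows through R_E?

ΣG = 1/4.23 + 1/23.2 + 1/77.5 + 1/4.58 = 0.5108.
Current divider: I(R_E) = I_s · G_k/ΣG = 18.1 × (0.04310/0.5108) = 18.1 × 0.08439 = 1.527 mA.

I ≈ 1.53 mA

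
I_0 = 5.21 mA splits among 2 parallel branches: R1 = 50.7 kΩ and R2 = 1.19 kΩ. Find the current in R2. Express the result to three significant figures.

I ≈ 5.09 mA

With just two branches, the current splits inversely with resistance.
So I = 5.21 × 50.7/51.89 = 5.091 mA.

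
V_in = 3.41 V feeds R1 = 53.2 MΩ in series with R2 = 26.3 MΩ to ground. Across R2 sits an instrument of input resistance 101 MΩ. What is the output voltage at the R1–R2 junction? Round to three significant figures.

V_out ≈ 0.961 V

R2 ‖ R_L = (26.3 × 101)/(26.3 + 101) = 20.87 MΩ.
Now apply the divider: V_out = 3.41 × 0.2817 = 0.9607 V.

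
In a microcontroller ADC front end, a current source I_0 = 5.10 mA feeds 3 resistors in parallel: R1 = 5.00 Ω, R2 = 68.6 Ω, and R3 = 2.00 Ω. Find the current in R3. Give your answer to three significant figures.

I ≈ 3.57 mA

Total conductance ΣG = 1/5.00 + 1/68.6 + 1/2.00 = 0.7146 (units of 1/Ω).
By the current-divider rule, I = I_0 · G_k/ΣG = 5.10 × 0.6997 = 3.569 mA.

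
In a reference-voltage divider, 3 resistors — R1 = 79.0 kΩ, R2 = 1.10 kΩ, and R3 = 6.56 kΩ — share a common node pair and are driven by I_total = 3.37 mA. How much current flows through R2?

I ≈ 2.85 mA

Conductances: ΣG = 1/79.0 + 1/1.10 + 1/6.56 = 1.074 (1/kΩ).
By the current-divider rule, I = I_total · G_k/ΣG = 3.37 × 0.8463 = 2.852 mA.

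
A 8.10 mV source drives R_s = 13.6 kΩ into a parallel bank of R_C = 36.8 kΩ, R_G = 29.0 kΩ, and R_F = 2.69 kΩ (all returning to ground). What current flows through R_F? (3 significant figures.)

I ≈ 0.437 µA

Parallel bank: R_p = 1/(1/36.8 + 1/29.0 + 1/2.69) = 2.307 kΩ.
Node voltage V_A = V_in · R_p/(R_s + R_p) = 8.10 × 0.1450 = 1.175 mV.
Branch current I = V_A/R_F = 1.175/2.69 = 0.4368 µA.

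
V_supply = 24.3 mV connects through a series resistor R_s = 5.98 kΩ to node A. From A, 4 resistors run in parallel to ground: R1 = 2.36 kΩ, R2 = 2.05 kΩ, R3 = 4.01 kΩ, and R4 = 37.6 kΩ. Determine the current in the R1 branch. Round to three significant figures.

Equivalent of the parallel group: R_p = 0.8421 kΩ.
V_A by voltage divider: V_A = 24.3 × 0.8421/(5.98 + 0.8421) = 3.000 mV.
Branch current I = V_A/R1 = 3.000/2.36 = 1.271 µA.
(Equivalently: I_total = 3.562 µA, then current-divider fraction G_k/ΣG = 0.3568.)

I ≈ 1.27 µA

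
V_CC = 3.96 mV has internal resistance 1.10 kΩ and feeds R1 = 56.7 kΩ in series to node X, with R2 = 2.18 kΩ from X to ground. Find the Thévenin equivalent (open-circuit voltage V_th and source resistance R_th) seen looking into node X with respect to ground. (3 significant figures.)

V_th ≈ 0.144 mV, R_th ≈ 2.10 kΩ

R1' = 1.10 + 56.7 = 57.80 kΩ (source resistance + R1).
V_th is the unloaded tap voltage: V_CC · R2/(R1'+R2) = 3.96 × 0.03635 = 0.1439 mV.
With V_CC suppressed (replaced by a short), R_th = R1' ‖ R2 = (57.80 × 2.18)/(57.80 + 2.18) = 2.101 kΩ.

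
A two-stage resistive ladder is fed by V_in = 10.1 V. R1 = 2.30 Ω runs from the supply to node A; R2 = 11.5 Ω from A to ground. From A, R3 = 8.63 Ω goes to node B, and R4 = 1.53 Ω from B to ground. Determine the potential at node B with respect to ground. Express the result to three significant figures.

The second stage (R3 + R4 = 10.16 Ω) loads node A in parallel with R2.
R2 ‖ (R3+R4) = 5.394 Ω.
V_A = 10.1 × 5.394/(2.30 + 5.394) = 7.081 V.
V_B = V_A × 0.1506 = 1.066 V.

V_B ≈ 1.07 V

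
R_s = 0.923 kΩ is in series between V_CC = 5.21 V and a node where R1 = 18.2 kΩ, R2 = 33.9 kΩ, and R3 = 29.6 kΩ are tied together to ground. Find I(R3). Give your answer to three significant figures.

Combine the parallel branches: R_p = (1/18.2 + 1/33.9 + 1/29.6)⁻¹ = 8.458 kΩ.
V_A = 5.21 × 8.458/9.381 = 4.697 V.
I(R3) = V_A / R3 = 4.697/29.6 = 0.1587 mA.
(Equivalently: I_total = 0.5554 mA, then current-divider fraction G_k/ΣG = 0.2858.)

I ≈ 0.159 mA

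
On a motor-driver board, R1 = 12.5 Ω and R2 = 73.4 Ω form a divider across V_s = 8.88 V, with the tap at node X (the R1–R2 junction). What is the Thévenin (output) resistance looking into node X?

R_th ≈ 10.7 Ω

Looking into X with the source shorted: R_th = R1·R2/(R1+R2) = 12.50 × 73.4/85.90 = 10.68 Ω.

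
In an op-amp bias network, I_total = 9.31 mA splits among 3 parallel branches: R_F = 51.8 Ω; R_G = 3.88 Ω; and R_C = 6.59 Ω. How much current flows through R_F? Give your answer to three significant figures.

I ≈ 0.419 mA

Conductances: ΣG = 1/51.8 + 1/3.88 + 1/6.59 = 0.4288 (1/Ω).
R_F takes the fraction G_k/ΣG = 0.01931/0.4288 = 0.04502, so I = 9.31 × 0.04502 = 0.4192 mA.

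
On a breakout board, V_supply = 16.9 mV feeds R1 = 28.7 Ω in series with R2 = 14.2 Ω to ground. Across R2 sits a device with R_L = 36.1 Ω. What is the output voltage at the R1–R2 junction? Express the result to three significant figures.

V_out ≈ 4.43 mV

R2 ‖ R_L = (14.2 × 36.1)/(14.2 + 36.1) = 10.19 Ω.
Voltage divider with the loaded lower leg: V_out = 16.9 × 10.19/(28.7 + 10.19) = 16.9 × 0.2620 = 4.429 mV.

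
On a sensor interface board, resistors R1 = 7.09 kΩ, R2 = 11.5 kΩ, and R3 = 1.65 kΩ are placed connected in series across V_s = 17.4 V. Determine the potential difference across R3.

Series total: ΣR = 7.09 + 11.5 + 1.65 = 20.24 kΩ.
Voltage divider: V = V_s · (1.650 / 20.24) = 17.4 × 0.08152 = 1.418 V.

V ≈ 1.42 V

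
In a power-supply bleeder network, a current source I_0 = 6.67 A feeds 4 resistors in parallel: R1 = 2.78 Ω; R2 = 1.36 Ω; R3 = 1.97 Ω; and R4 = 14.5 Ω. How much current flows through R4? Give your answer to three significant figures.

I ≈ 0.275 A

ΣG = 1/2.78 + 1/1.36 + 1/1.97 + 1/14.5 = 1.672.
R4 takes the fraction G_k/ΣG = 0.06897/1.672 = 0.04126, so I = 6.67 × 0.04126 = 0.2752 A.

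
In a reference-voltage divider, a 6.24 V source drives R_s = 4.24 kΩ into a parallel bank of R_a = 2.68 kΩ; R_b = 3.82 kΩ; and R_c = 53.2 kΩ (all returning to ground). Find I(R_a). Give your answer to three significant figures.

Equivalent of the parallel group: R_p = 1.530 kΩ.
V_A by voltage divider: V_A = 6.24 × 1.530/(4.24 + 1.530) = 1.654 V.
I(R_a) = V_A / R_a = 1.654/2.68 = 0.6173 mA.

I ≈ 0.617 mA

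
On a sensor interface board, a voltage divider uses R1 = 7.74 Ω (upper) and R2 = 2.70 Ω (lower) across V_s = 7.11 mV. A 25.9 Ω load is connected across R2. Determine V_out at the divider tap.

The load sits in parallel with R2, giving an effective lower resistance R2' = R2·R_L/(R2+R_L) = 2.445 Ω.
Then V_out = V_s · R2'/(R1 + R2') = 7.11 × 2.445/10.19 = 1.707 mV.
(Unloaded it would be 1.84 mV; the load pulls it down.)

V_out ≈ 1.71 mV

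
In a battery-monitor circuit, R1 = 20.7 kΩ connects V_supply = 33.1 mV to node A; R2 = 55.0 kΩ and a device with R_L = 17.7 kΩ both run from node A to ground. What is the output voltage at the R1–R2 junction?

V_out ≈ 13.0 mV

First combine the lower leg with the load: R2 ‖ R_L = 13.39 kΩ.
Voltage divider with the loaded lower leg: V_out = 33.1 × 13.39/(20.7 + 13.39) = 33.1 × 0.3928 = 13.00 mV.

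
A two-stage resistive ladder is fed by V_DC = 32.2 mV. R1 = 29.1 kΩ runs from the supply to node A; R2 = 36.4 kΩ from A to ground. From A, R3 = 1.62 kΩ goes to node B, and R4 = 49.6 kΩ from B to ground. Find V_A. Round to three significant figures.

The second stage (R3 + R4 = 51.22 kΩ) loads node A in parallel with R2.
R2 ‖ (R3+R4) = 21.28 kΩ.
V_A = 32.2 × 21.28/(29.1 + 21.28) = 13.60 mV.

V_A ≈ 13.6 mV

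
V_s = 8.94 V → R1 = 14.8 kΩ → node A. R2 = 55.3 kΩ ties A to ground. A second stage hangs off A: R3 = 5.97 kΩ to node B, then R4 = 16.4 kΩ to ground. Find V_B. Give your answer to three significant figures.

Node A sees R2 in parallel with the series input of stage 2, R3 + R4 = 22.37 kΩ.
R2 ‖ (R3+R4) = 15.93 kΩ.
First divider: V_A = V_s · 15.93/(14.8 + 15.93) = 4.634 V.
V_B = V_A × 0.7331 = 3.397 V.

V_B ≈ 3.40 V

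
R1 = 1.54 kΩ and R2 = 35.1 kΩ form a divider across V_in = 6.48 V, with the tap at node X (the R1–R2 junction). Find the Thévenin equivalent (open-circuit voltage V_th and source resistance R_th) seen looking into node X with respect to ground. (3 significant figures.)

V_th is the unloaded tap voltage: V_in · R2/(R1+R2) = 6.48 × 0.9580 = 6.208 V.
Zeroing V_in shorts the top of R1 to ground, so R_th = R1 ‖ R2 = 1.475 kΩ.

V_th ≈ 6.21 V, R_th ≈ 1.48 kΩ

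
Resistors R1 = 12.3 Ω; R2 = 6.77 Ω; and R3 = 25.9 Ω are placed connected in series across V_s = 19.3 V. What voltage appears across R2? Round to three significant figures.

V ≈ 2.91 V

Series total: ΣR = 12.3 + 6.77 + 25.9 = 44.97 Ω.
By the voltage-divider rule, V = 19.3 × 6.770/44.97 = 2.906 V.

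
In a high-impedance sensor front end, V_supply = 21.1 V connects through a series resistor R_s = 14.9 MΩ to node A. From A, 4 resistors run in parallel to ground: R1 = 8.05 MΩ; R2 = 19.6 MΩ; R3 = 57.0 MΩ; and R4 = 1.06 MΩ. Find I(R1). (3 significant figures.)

Parallel bank: R_p = 1/(1/8.05 + 1/19.6 + 1/57.0 + 1/1.06) = 0.8801 MΩ.
Node voltage V_A = V_supply · R_p/(R_s + R_p) = 21.1 × 0.05578 = 1.177 V.
Branch current I = V_A/R1 = 1.177/8.05 = 0.1462 µA.

I ≈ 0.146 µA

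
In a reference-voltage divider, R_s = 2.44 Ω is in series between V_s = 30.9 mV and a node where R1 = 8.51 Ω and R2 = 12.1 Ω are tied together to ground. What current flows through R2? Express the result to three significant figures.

Equivalent of the parallel group: R_p = 4.996 Ω.
Node voltage V_A = V_s · R_p/(R_s + R_p) = 30.9 × 0.6719 = 20.76 mV.
I(R2) = V_A / R2 = 20.76/12.1 = 1.716 mA.

I ≈ 1.72 mA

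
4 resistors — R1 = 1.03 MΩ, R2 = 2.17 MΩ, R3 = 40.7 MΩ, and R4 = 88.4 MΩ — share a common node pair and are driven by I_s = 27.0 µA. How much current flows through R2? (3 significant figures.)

I ≈ 8.48 µA

ΣG = 1/1.03 + 1/2.17 + 1/40.7 + 1/88.4 = 1.468.
By the current-divider rule, I = I_s · G_k/ΣG = 27.0 × 0.3140 = 8.478 µA.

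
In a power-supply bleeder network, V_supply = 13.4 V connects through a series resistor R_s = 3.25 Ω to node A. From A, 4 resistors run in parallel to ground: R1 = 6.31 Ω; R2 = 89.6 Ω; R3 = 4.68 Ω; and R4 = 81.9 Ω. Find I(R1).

I ≈ 0.929 A

Parallel bank: R_p = 1/(1/6.31 + 1/89.6 + 1/4.68 + 1/81.9) = 2.528 Ω.
V_A = 13.4 × 2.528/5.778 = 5.863 V.
Branch current I = V_A/R1 = 5.863/6.31 = 0.9292 A.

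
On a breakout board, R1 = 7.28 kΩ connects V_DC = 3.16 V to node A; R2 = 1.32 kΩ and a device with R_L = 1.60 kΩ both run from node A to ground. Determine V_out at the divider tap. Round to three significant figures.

The load sits in parallel with R2, giving an effective lower resistance R2' = R2·R_L/(R2+R_L) = 0.7233 kΩ.
Now apply the divider: V_out = 3.16 × 0.09037 = 0.2856 V.
(Unloaded it would be 0.485 V; the load pulls it down.)

V_out ≈ 0.286 V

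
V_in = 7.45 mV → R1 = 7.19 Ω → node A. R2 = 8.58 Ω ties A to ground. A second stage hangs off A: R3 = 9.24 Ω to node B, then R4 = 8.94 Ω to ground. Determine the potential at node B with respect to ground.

V_B ≈ 1.64 mV

Node A sees R2 in parallel with the series input of stage 2, R3 + R4 = 18.18 Ω.
Effective lower resistance at A: R2 ‖ 18.18 = 5.829 Ω.
So V_A = 7.45 × 0.4477 = 3.336 mV.
V_B = V_A × 0.4917 = 1.640 mV.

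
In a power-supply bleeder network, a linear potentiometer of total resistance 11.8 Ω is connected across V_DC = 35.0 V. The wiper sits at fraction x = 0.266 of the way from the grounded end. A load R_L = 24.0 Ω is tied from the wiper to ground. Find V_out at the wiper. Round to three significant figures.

V_out ≈ 8.49 V

The pot divides into 8.661 Ω above the wiper and 3.139 Ω below.
(x·R_p) ‖ R_L = 2.776 Ω.
Then V_out = V_DC · 2.776/(8.661 + 2.776) = 8.495 V.
(Unloaded: V_out = x·V_DC = 9.31 V.)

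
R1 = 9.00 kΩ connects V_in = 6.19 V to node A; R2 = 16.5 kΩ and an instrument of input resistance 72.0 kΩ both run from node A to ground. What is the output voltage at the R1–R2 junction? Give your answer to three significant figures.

V_out ≈ 3.71 V

R2 ‖ R_L = (16.5 × 72.0)/(16.5 + 72.0) = 13.42 kΩ.
Voltage divider with the loaded lower leg: V_out = 6.19 × 13.42/(9.00 + 13.42) = 6.19 × 0.5986 = 3.706 V.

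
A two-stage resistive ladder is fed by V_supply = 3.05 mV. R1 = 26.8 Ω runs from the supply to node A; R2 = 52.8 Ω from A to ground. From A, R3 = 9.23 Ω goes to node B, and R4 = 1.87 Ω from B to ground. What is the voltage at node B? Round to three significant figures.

V_B ≈ 0.131 mV

The second stage (R3 + R4 = 11.10 Ω) loads node A in parallel with R2.
Effective lower resistance at A: R2 ‖ 11.10 = 9.172 Ω.
First divider: V_A = V_supply · 9.172/(26.8 + 9.172) = 0.7777 mV.
V_B = V_A × 0.1685 = 0.1310 mV.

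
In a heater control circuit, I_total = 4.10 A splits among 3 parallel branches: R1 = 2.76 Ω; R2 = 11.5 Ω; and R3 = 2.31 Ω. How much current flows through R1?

ΣG = 1/2.76 + 1/11.5 + 1/2.31 = 0.8822.
R1 takes the fraction G_k/ΣG = 0.3623/0.8822 = 0.4107, so I = 4.10 × 0.4107 = 1.684 A.

I ≈ 1.68 A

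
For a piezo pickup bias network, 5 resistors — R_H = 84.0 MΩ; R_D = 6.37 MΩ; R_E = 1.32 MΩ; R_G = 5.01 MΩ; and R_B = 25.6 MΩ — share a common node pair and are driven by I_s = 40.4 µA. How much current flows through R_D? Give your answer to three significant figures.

Total conductance ΣG = 1/84.0 + 1/6.37 + 1/1.32 + 1/5.01 + 1/25.6 = 1.165 (units of 1/MΩ).
By the current-divider rule, I = I_s · G_k/ΣG = 40.4 × 0.1347 = 5.443 µA.

I ≈ 5.44 µA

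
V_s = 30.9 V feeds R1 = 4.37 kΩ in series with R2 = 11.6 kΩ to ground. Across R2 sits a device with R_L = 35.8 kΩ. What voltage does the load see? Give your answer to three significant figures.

First combine the lower leg with the load: R2 ‖ R_L = 8.761 kΩ.
Voltage divider with the loaded lower leg: V_out = 30.9 × 8.761/(4.37 + 8.761) = 30.9 × 0.6672 = 20.62 V.

V_out ≈ 20.6 V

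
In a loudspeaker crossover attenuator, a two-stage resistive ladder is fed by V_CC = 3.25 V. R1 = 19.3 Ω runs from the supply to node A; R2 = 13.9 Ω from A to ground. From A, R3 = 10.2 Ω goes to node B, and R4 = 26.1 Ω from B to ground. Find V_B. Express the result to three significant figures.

Looking into the second stage from A: R3 + R4 = 36.30 Ω appears in parallel with R2.
Effective lower resistance at A: R2 ‖ 36.30 = 10.05 Ω.
V_A = 3.25 × 10.05/(19.3 + 10.05) = 1.113 V.
Then the unloaded second divider: V_B = V_A × R4/(R3+R4) = 1.113 × 0.7190 = 0.8002 V.

V_B ≈ 0.800 V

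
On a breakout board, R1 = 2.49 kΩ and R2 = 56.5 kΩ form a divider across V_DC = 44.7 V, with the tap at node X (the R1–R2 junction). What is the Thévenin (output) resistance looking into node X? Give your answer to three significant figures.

R_th ≈ 2.38 kΩ

With V_DC suppressed (replaced by a short), R_th = R1 ‖ R2 = (2.490 × 56.5)/(2.490 + 56.5) = 2.385 kΩ.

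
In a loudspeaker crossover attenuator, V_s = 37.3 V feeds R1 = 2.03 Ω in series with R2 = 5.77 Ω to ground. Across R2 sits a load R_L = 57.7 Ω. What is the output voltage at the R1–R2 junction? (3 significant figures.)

V_out ≈ 26.9 V

The load sits in parallel with R2, giving an effective lower resistance R2' = R2·R_L/(R2+R_L) = 5.245 Ω.
Voltage divider with the loaded lower leg: V_out = 37.3 × 5.245/(2.03 + 5.245) = 37.3 × 0.7210 = 26.89 V.
(Unloaded it would be 27.6 V; the load pulls it down.)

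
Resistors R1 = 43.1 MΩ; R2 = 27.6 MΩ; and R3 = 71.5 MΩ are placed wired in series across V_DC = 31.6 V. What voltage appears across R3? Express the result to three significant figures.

Series total: ΣR = 43.1 + 27.6 + 71.5 = 142.2 MΩ.
V = V_DC · R/ΣR = 31.6 × 0.5028 = 15.89 V.

V ≈ 15.9 V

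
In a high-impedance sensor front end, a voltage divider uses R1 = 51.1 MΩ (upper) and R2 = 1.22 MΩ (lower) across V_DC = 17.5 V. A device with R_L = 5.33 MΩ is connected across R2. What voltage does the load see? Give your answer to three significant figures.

R2 ‖ R_L = (1.22 × 5.33)/(1.22 + 5.33) = 0.9928 MΩ.
Now apply the divider: V_out = 17.5 × 0.01906 = 0.3335 V.

V_out ≈ 0.334 V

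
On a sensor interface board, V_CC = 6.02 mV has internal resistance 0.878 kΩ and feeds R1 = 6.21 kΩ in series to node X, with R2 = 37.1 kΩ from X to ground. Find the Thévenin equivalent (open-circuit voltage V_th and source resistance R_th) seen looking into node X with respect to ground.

R1' = 0.878 + 6.21 = 7.088 kΩ (source resistance + R1).
Open-circuit (no load on X): V_th = V_CC · R2/(R1' + R2) = 6.02 × 37.1/(7.088 + 37.1) = 5.054 mV.
With V_CC suppressed (replaced by a short), R_th = R1' ‖ R2 = (7.088 × 37.1)/(7.088 + 37.1) = 5.951 kΩ.

V_th ≈ 5.05 mV, R_th ≈ 5.95 kΩ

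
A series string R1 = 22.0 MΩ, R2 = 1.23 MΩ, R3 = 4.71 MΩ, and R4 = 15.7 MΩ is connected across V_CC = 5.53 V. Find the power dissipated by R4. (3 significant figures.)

P ≈ 0.252 µW

The common current is I = 5.53/43.64 = 0.1267 µA.
P(R4) = I²·R4 = (0.1267)² × 15.7 = 0.2521 µW.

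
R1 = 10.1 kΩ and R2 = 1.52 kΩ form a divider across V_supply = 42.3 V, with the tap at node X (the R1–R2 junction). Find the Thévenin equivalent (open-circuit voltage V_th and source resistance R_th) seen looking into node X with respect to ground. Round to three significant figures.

V_th is the unloaded tap voltage: V_supply · R2/(R1+R2) = 42.3 × 0.1308 = 5.533 V.
With V_supply suppressed (replaced by a short), R_th = R1 ‖ R2 = (10.10 × 1.52)/(10.10 + 1.52) = 1.321 kΩ.

V_th ≈ 5.53 V, R_th ≈ 1.32 kΩ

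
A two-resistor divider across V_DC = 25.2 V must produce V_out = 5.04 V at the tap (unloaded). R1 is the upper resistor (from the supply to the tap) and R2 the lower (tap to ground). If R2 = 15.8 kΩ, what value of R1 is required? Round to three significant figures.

Required fraction k = V_out/V_DC = 0.2000.
Rearranging, R1 = R2·(1−k)/k = 15.8 × 4.000 = 63.20 kΩ.

R1 ≈ 63.2 kΩ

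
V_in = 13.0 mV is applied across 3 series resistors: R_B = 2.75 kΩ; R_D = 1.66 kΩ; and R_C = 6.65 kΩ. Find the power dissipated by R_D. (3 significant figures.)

Series current I = V_in/ΣR = 13.0/11.06 = 1.175 µA.
P(R_D) = I²·R_D = (1.175)² × 1.66 = 2.293 nW.

P ≈ 2.29 nW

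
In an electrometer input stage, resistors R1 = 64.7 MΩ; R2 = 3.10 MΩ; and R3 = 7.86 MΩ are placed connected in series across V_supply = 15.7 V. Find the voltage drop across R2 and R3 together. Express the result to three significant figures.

Total series resistance ΣR = 64.7 + 3.10 + 7.86 = 75.66 MΩ.
R_{R2..R3} = 3.10 + 7.86 = 10.96 MΩ.
Voltage divider: V = V_supply · (10.96 / 75.66) = 15.7 × 0.1449 = 2.274 V.

V ≈ 2.27 V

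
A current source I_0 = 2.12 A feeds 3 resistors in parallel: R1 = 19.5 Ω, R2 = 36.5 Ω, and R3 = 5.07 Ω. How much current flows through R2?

I ≈ 0.211 A

Conductances: ΣG = 1/19.5 + 1/36.5 + 1/5.07 = 0.2759 (1/Ω).
By the current-divider rule, I = I_0 · G_k/ΣG = 2.12 × 0.09929 = 0.2105 A.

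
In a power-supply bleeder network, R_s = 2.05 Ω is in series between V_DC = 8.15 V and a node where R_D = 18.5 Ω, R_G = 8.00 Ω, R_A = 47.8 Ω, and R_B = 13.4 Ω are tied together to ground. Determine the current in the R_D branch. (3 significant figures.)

I ≈ 0.282 A

Parallel bank: R_p = 1/(1/18.5 + 1/8.00 + 1/47.8 + 1/13.4) = 3.642 Ω.
V_A by voltage divider: V_A = 8.15 × 3.642/(2.05 + 3.642) = 5.215 V.
Branch current I = V_A/R_D = 5.215/18.5 = 0.2819 A.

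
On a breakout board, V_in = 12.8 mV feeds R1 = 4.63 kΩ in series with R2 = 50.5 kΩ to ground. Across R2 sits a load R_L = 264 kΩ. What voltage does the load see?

R2 ‖ R_L = (50.5 × 264)/(50.5 + 264) = 42.39 kΩ.
Then V_out = V_in · R2'/(R1 + R2') = 12.8 × 42.39/47.02 = 11.54 mV.
(Unloaded it would be 11.7 mV; the load pulls it down.)

V_out ≈ 11.5 mV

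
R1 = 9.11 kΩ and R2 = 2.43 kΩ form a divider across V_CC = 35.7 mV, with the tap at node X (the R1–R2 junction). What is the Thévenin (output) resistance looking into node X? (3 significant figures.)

R_th ≈ 1.92 kΩ

Zeroing V_CC shorts the top of R1 to ground, so R_th = R1 ‖ R2 = 1.918 kΩ.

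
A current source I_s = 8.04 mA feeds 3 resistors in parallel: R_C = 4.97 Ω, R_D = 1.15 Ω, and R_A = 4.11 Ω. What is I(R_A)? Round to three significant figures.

Total conductance ΣG = 1/4.97 + 1/1.15 + 1/4.11 = 1.314 (units of 1/Ω).
By the current-divider rule, I = I_s · G_k/ΣG = 8.04 × 0.1852 = 1.489 mA.

I ≈ 1.49 mA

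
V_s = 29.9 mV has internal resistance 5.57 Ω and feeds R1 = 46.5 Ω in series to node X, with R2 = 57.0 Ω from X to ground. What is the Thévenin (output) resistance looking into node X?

R1' = 5.57 + 46.5 = 52.07 Ω (source resistance + R1).
Looking into X with the source shorted: R_th = R1'·R2/(R1'+R2) = 52.07 × 57.0/109.1 = 27.21 Ω.

R_th ≈ 27.2 Ω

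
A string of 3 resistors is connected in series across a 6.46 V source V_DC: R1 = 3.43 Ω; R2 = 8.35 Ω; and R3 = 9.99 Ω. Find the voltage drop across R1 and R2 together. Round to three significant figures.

Series total: ΣR = 3.43 + 8.35 + 9.99 = 21.77 Ω.
R_{R1..R2} = 3.43 + 8.35 = 11.78 Ω.
Voltage divider: V = V_DC · (11.78 / 21.77) = 6.46 × 0.5411 = 3.496 V.

V ≈ 3.50 V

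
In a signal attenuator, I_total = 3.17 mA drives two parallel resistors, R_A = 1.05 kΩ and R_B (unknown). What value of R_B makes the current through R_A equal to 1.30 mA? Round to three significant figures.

R_B ≈ 0.730 kΩ

In a two-way split, I_A/I_total = R_B/(R_A + R_B).
1.30/3.17 = R_B/(R_A + R_B) → R_B = R_A · (0.4101)/(1 − 0.4101) = 1.05 × 0.6952 = 0.7299 kΩ.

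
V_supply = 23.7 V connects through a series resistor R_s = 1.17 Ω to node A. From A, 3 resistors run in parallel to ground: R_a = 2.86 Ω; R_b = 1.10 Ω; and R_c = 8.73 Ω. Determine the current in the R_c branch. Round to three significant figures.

I ≈ 1.04 A

Parallel bank: R_p = 1/(1/2.86 + 1/1.10 + 1/8.73) = 0.7282 Ω.
V_A = 23.7 × 0.7282/1.898 = 9.092 V.
I(R_c) = V_A / R_c = 9.092/8.73 = 1.041 A.
(Check via current divider: I_total = 12.49 A; share G_k/ΣG = 0.08341 → same result.)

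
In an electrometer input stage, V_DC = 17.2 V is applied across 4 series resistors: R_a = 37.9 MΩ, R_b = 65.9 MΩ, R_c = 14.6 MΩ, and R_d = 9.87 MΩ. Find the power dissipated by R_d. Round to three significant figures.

P ≈ 0.177 µW

The common current is I = 17.2/128.3 = 0.1341 µA.
P = I²R = 0.01798 × 9.87 = 0.1775 µW.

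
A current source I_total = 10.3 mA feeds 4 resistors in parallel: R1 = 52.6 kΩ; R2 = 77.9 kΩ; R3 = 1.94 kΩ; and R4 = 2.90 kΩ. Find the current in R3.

Conductances: ΣG = 1/52.6 + 1/77.9 + 1/1.94 + 1/2.90 = 0.8921 (1/kΩ).
Current divider: I(R3) = I_total · G_k/ΣG = 10.3 × (0.5155/0.8921) = 10.3 × 0.5778 = 5.951 mA.

I ≈ 5.95 mA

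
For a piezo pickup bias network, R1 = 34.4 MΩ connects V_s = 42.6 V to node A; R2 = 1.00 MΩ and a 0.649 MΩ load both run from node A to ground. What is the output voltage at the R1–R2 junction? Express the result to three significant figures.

R2 ‖ R_L = (1.00 × 0.649)/(1.00 + 0.649) = 0.3936 MΩ.
Then V_out = V_s · R2'/(R1 + R2') = 42.6 × 0.3936/34.79 = 0.4819 V.

V_out ≈ 0.482 V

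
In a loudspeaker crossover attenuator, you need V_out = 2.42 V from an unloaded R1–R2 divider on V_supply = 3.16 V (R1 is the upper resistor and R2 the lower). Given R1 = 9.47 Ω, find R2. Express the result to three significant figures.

V_out/V_supply = R2/(R1+R2) = 0.7658.
So R2 = R1 · V_out/(V_supply − V_out) = 9.47 × 2.42/(3.16 − 2.42) = 9.47 × 3.270 = 30.97 Ω.

R2 ≈ 31.0 Ω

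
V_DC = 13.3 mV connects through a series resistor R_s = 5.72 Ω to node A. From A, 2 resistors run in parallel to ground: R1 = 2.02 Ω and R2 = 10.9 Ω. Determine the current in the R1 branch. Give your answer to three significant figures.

I ≈ 1.51 mA

Equivalent of the parallel group: R_p = 1.704 Ω.
V_A = 13.3 × 1.704/7.424 = 3.053 mV.
I(R1) = V_A / R1 = 3.053/2.02 = 1.511 mA.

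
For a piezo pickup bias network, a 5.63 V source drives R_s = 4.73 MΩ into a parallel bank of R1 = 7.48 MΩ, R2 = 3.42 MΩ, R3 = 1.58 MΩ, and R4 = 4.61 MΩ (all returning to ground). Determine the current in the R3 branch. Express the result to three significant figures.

Equivalent of the parallel group: R_p = 0.7837 MΩ.
V_A = 5.63 × 0.7837/5.514 = 0.8003 V.
I(R3) = V_A / R3 = 0.8003/1.58 = 0.5065 µA.
(Check via current divider: I_total = 1.021 µA; share G_k/ΣG = 0.4960 → same result.)

I ≈ 0.507 µA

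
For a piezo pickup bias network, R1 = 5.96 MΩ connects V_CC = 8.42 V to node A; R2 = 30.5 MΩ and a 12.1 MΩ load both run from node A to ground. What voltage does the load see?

R2 ‖ R_L = (30.5 × 12.1)/(30.5 + 12.1) = 8.663 MΩ.
Then V_out = V_CC · R2'/(R1 + R2') = 8.42 × 8.663/14.62 = 4.988 V.

V_out ≈ 4.99 V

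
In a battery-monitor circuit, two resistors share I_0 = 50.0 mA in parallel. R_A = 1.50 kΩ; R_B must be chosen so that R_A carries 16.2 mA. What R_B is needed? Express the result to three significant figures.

R_B ≈ 0.719 kΩ

In a two-way split, I_A/I_0 = R_B/(R_A + R_B).
16.2/50.0 = R_B/(R_A + R_B) → R_B = R_A · (0.3240)/(1 − 0.3240) = 1.50 × 0.4793 = 0.7189 kΩ.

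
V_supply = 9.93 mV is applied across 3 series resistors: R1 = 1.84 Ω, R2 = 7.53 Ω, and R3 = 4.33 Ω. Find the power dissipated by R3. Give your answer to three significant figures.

P ≈ 2.27 µW

The common current is I = 9.93/13.70 = 0.7248 mA.
P(R3) = I²·R3 = (0.7248)² × 4.33 = 2.275 µW.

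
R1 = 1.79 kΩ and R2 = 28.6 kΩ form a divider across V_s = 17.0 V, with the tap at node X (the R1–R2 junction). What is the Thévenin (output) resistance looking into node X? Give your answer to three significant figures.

Looking into X with the source shorted: R_th = R1·R2/(R1+R2) = 1.790 × 28.6/30.39 = 1.685 kΩ.

R_th ≈ 1.68 kΩ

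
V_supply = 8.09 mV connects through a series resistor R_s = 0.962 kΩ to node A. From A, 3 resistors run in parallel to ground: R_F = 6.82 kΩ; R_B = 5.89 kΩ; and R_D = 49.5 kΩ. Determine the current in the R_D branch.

I ≈ 0.123 µA

Parallel bank: R_p = 1/(1/6.82 + 1/5.89 + 1/49.5) = 2.971 kΩ.
V_A = 8.09 × 2.971/3.933 = 6.111 mV.
I(R_D) = V_A / R_D = 6.111/49.5 = 0.1235 µA.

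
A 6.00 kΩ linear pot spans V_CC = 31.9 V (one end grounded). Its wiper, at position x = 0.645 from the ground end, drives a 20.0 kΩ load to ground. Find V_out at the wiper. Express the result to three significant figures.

The pot divides into 2.130 kΩ above the wiper and 3.870 kΩ below.
R_L loads the lower segment: effective lower R = 3.243 kΩ.
Loaded-divider output: V_out = 31.9 × 0.6035 = 19.25 V.
(Unloaded: V_out = x·V_CC = 20.6 V.)

V_out ≈ 19.3 V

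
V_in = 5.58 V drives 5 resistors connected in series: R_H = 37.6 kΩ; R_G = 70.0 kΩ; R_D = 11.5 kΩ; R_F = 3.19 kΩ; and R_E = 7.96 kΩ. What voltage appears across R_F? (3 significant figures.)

Total series resistance ΣR = 37.6 + 70.0 + 11.5 + 3.19 + 7.96 = 130.2 kΩ.
By the voltage-divider rule, V = 5.58 × 3.190/130.2 = 0.1367 V.

V ≈ 0.137 V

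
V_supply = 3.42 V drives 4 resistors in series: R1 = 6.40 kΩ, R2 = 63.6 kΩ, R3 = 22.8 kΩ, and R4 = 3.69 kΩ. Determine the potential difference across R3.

Total series resistance ΣR = 6.40 + 63.6 + 22.8 + 3.69 = 96.49 kΩ.
By the voltage-divider rule, V = 3.42 × 22.80/96.49 = 0.8081 V.

V ≈ 0.808 V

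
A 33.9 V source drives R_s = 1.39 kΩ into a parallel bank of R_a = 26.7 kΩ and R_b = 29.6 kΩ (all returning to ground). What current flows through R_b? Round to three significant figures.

I ≈ 1.04 mA

Equivalent of the parallel group: R_p = 14.04 kΩ.
Node voltage V_A = V_in · R_p/(R_s + R_p) = 33.9 × 0.9099 = 30.85 V.
I(R_b) = V_A / R_b = 30.85/29.6 = 1.042 mA.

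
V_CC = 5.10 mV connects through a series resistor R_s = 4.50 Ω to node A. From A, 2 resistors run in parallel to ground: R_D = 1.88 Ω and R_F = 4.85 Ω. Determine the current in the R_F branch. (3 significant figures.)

I ≈ 0.243 mA

Combine the parallel branches: R_p = (1/1.88 + 1/4.85)⁻¹ = 1.355 Ω.
V_A by voltage divider: V_A = 5.10 × 1.355/(4.50 + 1.355) = 1.180 mV.
I(R_F) = V_A / R_F = 1.180/4.85 = 0.2433 mA.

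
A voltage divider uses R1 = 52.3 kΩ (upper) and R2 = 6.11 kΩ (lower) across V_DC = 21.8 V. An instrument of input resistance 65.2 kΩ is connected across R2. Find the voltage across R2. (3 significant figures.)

V_out ≈ 2.10 V

First combine the lower leg with the load: R2 ‖ R_L = 5.586 kΩ.
Then V_out = V_DC · R2'/(R1 + R2') = 21.8 × 5.586/57.89 = 2.104 V.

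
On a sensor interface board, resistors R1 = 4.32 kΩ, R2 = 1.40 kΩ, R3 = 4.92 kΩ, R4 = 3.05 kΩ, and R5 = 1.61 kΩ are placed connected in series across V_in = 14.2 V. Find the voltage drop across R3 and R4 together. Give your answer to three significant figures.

V ≈ 7.40 V

Series total: ΣR = 4.32 + 1.40 + 4.92 + 3.05 + 1.61 = 15.30 kΩ.
R_{R3..R4} = 4.92 + 3.05 = 7.970 kΩ.
By the voltage-divider rule, V = 14.2 × 7.970/15.30 = 7.397 V.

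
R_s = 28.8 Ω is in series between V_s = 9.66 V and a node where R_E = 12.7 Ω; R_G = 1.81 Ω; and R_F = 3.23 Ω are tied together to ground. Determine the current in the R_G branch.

I ≈ 0.190 A

Parallel bank: R_p = 1/(1/12.7 + 1/1.81 + 1/3.23) = 1.063 Ω.
Node voltage V_A = V_s · R_p/(R_s + R_p) = 9.66 × 0.03559 = 0.3438 V.
Branch current I = V_A/R_G = 0.3438/1.81 = 0.1900 A.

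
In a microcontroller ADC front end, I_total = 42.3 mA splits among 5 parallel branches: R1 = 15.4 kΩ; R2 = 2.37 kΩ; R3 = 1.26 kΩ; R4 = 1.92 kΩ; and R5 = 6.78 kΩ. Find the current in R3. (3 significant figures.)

Conductances: ΣG = 1/15.4 + 1/2.37 + 1/1.26 + 1/1.92 + 1/6.78 = 1.949 (1/kΩ).
Current divider: I(R3) = I_total · G_k/ΣG = 42.3 × (0.7937/1.949) = 42.3 × 0.4072 = 17.23 mA.

I ≈ 17.2 mA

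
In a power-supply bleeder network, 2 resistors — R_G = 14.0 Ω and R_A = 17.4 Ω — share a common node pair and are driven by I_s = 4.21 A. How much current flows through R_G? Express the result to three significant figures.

I ≈ 2.33 A

For two parallel branches, I_k = I_s · (other R)/(sum of R).
I(R_G) = 4.21 × 17.4/(14.0 + 17.4) = 4.21 × 0.5541 = 2.333 A.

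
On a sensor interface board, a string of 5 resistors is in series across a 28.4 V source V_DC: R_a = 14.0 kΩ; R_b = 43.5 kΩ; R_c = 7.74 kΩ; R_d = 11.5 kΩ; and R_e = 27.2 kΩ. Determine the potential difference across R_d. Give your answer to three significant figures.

Total series resistance ΣR = 14.0 + 43.5 + 7.74 + 11.5 + 27.2 = 103.9 kΩ.
Voltage divider: V = V_DC · (11.50 / 103.9) = 28.4 × 0.1106 = 3.142 V.

V ≈ 3.14 V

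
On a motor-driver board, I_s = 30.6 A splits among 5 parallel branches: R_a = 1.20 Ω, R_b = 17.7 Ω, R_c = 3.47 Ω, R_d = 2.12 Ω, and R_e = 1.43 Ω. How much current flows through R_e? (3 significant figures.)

ΣG = 1/1.20 + 1/17.7 + 1/3.47 + 1/2.12 + 1/1.43 = 2.349.
R_e takes the fraction G_k/ΣG = 0.6993/2.349 = 0.2977, so I = 30.6 × 0.2977 = 9.110 A.

I ≈ 9.11 A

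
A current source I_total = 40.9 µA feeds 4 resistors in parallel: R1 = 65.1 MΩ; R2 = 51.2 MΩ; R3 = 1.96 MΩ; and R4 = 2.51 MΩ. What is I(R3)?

I ≈ 22.1 µA

Conductances: ΣG = 1/65.1 + 1/51.2 + 1/1.96 + 1/2.51 = 0.9435 (1/MΩ).
Current divider: I(R3) = I_total · G_k/ΣG = 40.9 × (0.5102/0.9435) = 40.9 × 0.5408 = 22.12 µA.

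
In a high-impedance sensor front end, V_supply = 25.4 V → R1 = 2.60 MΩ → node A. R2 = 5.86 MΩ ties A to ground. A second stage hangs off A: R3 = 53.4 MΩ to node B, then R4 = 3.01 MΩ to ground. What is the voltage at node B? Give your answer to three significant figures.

The second stage (R3 + R4 = 56.41 MΩ) loads node A in parallel with R2.
Effective lower resistance at A: R2 ‖ 56.41 = 5.309 MΩ.
So V_A = 25.4 × 0.6712 = 17.05 V.
Stage 2 is unloaded, so V_B = V_A · R4/(R3+R4) = 17.05 × 3.01/56.41 = 0.9098 V.

V_B ≈ 0.910 V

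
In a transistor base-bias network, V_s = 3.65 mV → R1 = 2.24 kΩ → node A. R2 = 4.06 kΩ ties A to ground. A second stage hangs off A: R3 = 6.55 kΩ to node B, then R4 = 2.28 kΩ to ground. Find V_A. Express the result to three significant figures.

The second stage (R3 + R4 = 8.830 kΩ) loads node A in parallel with R2.
Effective lower resistance at A: R2 ‖ 8.830 = 2.781 kΩ.
V_A = 3.65 × 2.781/(2.24 + 2.781) = 2.022 mV.

V_A ≈ 2.02 mV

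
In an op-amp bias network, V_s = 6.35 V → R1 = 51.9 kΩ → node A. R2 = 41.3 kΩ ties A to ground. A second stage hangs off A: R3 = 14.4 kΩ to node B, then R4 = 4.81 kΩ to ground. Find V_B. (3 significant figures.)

Node A sees R2 in parallel with the series input of stage 2, R3 + R4 = 19.21 kΩ.
Effective lower resistance at A: R2 ‖ 19.21 = 13.11 kΩ.
First divider: V_A = V_s · 13.11/(51.9 + 13.11) = 1.281 V.
V_B = V_A × 0.2504 = 0.3207 V.

V_B ≈ 0.321 V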